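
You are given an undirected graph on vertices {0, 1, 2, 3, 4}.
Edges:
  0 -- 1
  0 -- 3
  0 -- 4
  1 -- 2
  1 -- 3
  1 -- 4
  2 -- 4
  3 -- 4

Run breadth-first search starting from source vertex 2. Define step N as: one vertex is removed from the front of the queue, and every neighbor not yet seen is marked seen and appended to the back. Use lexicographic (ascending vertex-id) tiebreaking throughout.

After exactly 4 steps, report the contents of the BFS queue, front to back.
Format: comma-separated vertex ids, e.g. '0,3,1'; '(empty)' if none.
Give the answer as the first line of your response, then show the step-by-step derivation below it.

3

step 1: dequeue 2; queue=[1,4]; order=2
step 2: dequeue 1; queue=[4,0,3]; order=2,1
step 3: dequeue 4; queue=[0,3]; order=2,1,4
step 4: dequeue 0; queue=[3]; order=2,1,4,0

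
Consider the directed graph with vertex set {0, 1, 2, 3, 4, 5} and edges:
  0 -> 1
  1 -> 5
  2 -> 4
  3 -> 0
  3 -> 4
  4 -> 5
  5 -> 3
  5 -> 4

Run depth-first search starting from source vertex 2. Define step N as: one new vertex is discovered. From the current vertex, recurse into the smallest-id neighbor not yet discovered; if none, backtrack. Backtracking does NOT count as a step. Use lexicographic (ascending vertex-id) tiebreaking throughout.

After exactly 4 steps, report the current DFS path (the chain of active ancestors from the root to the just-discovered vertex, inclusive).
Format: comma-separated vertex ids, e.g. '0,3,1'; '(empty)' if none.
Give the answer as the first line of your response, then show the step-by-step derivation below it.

2,4,5,3

step 1: discover 2; path=2; order=2
step 2: discover 4; path=2>4; order=2,4
step 3: discover 5; path=2>4>5; order=2,4,5
step 4: discover 3; path=2>4>5>3; order=2,4,5,3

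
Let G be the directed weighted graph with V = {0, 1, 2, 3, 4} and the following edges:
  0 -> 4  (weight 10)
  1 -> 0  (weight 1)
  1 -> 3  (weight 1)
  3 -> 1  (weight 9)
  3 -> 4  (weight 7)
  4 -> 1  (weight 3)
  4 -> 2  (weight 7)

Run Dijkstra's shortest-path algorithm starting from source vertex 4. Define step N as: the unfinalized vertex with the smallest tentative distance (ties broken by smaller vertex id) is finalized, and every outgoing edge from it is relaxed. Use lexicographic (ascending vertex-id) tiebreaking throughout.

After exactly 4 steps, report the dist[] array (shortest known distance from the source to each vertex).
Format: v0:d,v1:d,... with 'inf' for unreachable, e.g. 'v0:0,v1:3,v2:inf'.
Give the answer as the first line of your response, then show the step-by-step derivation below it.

v0:4,v1:3,v2:7,v3:4,v4:0

step 1: dist = v0:inf,v1:3,v2:7,v3:inf,v4:0
step 2: dist = v0:4,v1:3,v2:7,v3:4,v4:0
step 3: dist = v0:4,v1:3,v2:7,v3:4,v4:0
step 4: dist = v0:4,v1:3,v2:7,v3:4,v4:0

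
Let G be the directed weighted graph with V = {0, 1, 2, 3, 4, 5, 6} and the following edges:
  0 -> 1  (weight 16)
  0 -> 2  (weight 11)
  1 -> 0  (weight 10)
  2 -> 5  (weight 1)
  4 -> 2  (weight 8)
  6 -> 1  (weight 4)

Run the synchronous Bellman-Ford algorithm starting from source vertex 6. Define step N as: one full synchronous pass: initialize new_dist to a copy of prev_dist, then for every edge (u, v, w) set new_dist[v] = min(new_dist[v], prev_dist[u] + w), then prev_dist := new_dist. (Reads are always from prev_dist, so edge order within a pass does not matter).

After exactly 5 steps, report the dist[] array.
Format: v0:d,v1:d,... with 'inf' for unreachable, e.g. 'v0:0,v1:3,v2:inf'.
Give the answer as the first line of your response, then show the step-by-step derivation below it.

v0:14,v1:4,v2:25,v3:inf,v4:inf,v5:26,v6:0

step 1: dist = v0:inf,v1:4,v2:inf,v3:inf,v4:inf,v5:inf,v6:0
step 2: dist = v0:14,v1:4,v2:inf,v3:inf,v4:inf,v5:inf,v6:0
step 3: dist = v0:14,v1:4,v2:25,v3:inf,v4:inf,v5:inf,v6:0
step 4: dist = v0:14,v1:4,v2:25,v3:inf,v4:inf,v5:26,v6:0
step 5: dist = v0:14,v1:4,v2:25,v3:inf,v4:inf,v5:26,v6:0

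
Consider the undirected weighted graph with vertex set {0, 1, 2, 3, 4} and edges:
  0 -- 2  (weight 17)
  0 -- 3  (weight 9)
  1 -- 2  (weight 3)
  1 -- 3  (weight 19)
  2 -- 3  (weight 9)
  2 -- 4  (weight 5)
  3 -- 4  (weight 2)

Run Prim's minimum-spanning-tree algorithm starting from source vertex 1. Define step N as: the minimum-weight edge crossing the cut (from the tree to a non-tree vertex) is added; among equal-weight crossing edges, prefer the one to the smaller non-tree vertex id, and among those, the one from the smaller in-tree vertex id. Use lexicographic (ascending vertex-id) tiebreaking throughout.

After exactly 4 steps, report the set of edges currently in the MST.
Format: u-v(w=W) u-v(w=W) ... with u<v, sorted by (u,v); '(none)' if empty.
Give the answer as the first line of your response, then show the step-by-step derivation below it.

0-3(w=9) 1-2(w=3) 2-4(w=5) 3-4(w=2)

step 1: add edge 1-2 (w=3); MST = {1-2(w=3)}
step 2: add edge 2-4 (w=5); MST = {1-2(w=3) 2-4(w=5)}
step 3: add edge 3-4 (w=2); MST = {1-2(w=3) 2-4(w=5) 3-4(w=2)}
step 4: add edge 0-3 (w=9); MST = {0-3(w=9) 1-2(w=3) 2-4(w=5) 3-4(w=2)}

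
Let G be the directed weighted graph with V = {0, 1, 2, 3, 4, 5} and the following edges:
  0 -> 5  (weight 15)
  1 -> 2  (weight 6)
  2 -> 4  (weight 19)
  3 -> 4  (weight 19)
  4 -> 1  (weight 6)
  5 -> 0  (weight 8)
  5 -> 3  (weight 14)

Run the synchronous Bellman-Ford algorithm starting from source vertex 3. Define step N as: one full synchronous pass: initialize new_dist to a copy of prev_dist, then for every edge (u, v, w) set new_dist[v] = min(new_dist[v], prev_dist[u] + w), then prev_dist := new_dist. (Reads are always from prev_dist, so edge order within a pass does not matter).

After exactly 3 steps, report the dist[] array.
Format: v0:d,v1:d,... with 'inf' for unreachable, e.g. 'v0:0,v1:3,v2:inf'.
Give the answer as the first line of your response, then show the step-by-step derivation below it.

v0:inf,v1:25,v2:31,v3:0,v4:19,v5:inf

step 1: dist = v0:inf,v1:inf,v2:inf,v3:0,v4:19,v5:inf
step 2: dist = v0:inf,v1:25,v2:inf,v3:0,v4:19,v5:inf
step 3: dist = v0:inf,v1:25,v2:31,v3:0,v4:19,v5:inf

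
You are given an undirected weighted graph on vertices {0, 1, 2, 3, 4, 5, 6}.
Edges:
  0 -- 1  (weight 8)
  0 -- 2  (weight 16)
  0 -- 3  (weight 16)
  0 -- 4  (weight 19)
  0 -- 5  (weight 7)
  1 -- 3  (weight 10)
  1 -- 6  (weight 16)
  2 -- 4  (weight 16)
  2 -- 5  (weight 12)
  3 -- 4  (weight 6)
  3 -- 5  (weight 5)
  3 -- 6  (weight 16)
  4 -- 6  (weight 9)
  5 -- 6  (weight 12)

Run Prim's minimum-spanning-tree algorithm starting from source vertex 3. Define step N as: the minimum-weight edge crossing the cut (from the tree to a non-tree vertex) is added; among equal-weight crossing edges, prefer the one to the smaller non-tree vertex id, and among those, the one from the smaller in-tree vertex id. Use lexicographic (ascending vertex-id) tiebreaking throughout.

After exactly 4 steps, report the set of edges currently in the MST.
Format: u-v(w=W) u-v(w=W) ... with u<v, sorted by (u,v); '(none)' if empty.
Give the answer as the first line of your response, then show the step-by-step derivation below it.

0-1(w=8) 0-5(w=7) 3-4(w=6) 3-5(w=5)

step 1: add edge 3-5 (w=5); MST = {3-5(w=5)}
step 2: add edge 3-4 (w=6); MST = {3-4(w=6) 3-5(w=5)}
step 3: add edge 0-5 (w=7); MST = {0-5(w=7) 3-4(w=6) 3-5(w=5)}
step 4: add edge 0-1 (w=8); MST = {0-1(w=8) 0-5(w=7) 3-4(w=6) 3-5(w=5)}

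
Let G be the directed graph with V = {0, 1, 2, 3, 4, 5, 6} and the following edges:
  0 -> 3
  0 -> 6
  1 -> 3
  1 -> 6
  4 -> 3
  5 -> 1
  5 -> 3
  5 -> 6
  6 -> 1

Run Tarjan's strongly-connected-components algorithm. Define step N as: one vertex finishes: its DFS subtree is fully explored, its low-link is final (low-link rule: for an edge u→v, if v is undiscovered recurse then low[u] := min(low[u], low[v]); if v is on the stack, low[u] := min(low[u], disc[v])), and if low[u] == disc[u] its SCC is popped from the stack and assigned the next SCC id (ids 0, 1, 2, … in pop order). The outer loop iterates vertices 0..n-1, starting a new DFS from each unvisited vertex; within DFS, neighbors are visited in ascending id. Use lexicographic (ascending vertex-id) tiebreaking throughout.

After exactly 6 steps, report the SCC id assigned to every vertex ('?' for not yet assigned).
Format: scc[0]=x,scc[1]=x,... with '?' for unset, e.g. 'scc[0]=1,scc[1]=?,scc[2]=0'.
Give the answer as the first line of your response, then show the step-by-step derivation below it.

scc[0]=2,scc[1]=1,scc[2]=3,scc[3]=0,scc[4]=4,scc[5]=?,scc[6]=1

step 1: low=(low[0]=0,low[1]=?,low[2]=?,low[3]=1,low[4]=?,low[5]=?,low[6]=?); scc=(scc[0]=?,scc[1]=?,scc[2]=?,scc[3]=0,scc[4]=?,scc[5]=?,scc[6]=?)
step 2: low=(low[0]=0,low[1]=2,low[2]=?,low[3]=1,low[4]=?,low[5]=?,low[6]=2); scc=(scc[0]=?,scc[1]=?,scc[2]=?,scc[3]=0,scc[4]=?,scc[5]=?,scc[6]=?)
step 3: low=(low[0]=0,low[1]=2,low[2]=?,low[3]=1,low[4]=?,low[5]=?,low[6]=2); scc=(scc[0]=?,scc[1]=1,scc[2]=?,scc[3]=0,scc[4]=?,scc[5]=?,scc[6]=1)
step 4: low=(low[0]=0,low[1]=2,low[2]=?,low[3]=1,low[4]=?,low[5]=?,low[6]=2); scc=(scc[0]=2,scc[1]=1,scc[2]=?,scc[3]=0,scc[4]=?,scc[5]=?,scc[6]=1)
step 5: low=(low[0]=0,low[1]=2,low[2]=4,low[3]=1,low[4]=?,low[5]=?,low[6]=2); scc=(scc[0]=2,scc[1]=1,scc[2]=3,scc[3]=0,scc[4]=?,scc[5]=?,scc[6]=1)
step 6: low=(low[0]=0,low[1]=2,low[2]=4,low[3]=1,low[4]=5,low[5]=?,low[6]=2); scc=(scc[0]=2,scc[1]=1,scc[2]=3,scc[3]=0,scc[4]=4,scc[5]=?,scc[6]=1)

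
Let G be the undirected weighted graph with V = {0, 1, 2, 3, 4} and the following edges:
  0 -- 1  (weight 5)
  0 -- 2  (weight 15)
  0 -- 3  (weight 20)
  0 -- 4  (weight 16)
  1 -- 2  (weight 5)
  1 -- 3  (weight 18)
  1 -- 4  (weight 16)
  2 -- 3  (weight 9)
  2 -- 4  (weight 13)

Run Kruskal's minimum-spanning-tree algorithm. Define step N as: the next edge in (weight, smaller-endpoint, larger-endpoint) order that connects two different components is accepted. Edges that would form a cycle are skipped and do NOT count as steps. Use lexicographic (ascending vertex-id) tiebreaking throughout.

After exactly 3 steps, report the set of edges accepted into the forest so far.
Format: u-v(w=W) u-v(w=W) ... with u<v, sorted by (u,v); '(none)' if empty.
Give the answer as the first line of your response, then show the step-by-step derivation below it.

0-1(w=5) 1-2(w=5) 2-3(w=9)

step 1: add edge 0-1 (w=5); MST = {0-1(w=5)}
step 2: add edge 1-2 (w=5); MST = {0-1(w=5) 1-2(w=5)}
step 3: add edge 2-3 (w=9); MST = {0-1(w=5) 1-2(w=5) 2-3(w=9)}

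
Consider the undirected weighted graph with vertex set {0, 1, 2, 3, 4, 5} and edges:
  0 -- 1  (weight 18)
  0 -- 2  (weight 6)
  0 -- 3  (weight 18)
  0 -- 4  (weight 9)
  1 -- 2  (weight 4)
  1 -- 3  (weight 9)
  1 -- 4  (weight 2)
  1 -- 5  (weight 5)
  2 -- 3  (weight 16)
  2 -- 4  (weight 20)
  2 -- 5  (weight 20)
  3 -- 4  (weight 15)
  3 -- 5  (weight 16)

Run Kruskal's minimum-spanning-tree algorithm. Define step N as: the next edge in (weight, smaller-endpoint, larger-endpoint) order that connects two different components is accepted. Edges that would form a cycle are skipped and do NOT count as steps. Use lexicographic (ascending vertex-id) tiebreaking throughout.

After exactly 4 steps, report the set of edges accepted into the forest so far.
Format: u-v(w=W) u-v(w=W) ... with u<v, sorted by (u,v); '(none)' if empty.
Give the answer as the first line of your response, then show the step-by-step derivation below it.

0-2(w=6) 1-2(w=4) 1-4(w=2) 1-5(w=5)

step 1: add edge 1-4 (w=2); MST = {1-4(w=2)}
step 2: add edge 1-2 (w=4); MST = {1-2(w=4) 1-4(w=2)}
step 3: add edge 1-5 (w=5); MST = {1-2(w=4) 1-4(w=2) 1-5(w=5)}
step 4: add edge 0-2 (w=6); MST = {0-2(w=6) 1-2(w=4) 1-4(w=2) 1-5(w=5)}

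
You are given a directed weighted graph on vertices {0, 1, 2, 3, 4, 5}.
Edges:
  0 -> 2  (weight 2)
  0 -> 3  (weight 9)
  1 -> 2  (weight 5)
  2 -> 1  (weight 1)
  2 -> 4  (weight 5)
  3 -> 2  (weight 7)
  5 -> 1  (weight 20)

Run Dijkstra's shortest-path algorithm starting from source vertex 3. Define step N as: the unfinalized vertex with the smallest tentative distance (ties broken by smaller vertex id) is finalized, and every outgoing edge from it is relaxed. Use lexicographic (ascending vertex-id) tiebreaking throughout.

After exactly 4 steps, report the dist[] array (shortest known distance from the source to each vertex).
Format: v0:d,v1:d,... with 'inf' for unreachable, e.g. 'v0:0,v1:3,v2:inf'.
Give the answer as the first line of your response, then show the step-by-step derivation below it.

v0:inf,v1:8,v2:7,v3:0,v4:12,v5:inf

step 1: dist = v0:inf,v1:inf,v2:7,v3:0,v4:inf,v5:inf
step 2: dist = v0:inf,v1:8,v2:7,v3:0,v4:12,v5:inf
step 3: dist = v0:inf,v1:8,v2:7,v3:0,v4:12,v5:inf
step 4: dist = v0:inf,v1:8,v2:7,v3:0,v4:12,v5:inf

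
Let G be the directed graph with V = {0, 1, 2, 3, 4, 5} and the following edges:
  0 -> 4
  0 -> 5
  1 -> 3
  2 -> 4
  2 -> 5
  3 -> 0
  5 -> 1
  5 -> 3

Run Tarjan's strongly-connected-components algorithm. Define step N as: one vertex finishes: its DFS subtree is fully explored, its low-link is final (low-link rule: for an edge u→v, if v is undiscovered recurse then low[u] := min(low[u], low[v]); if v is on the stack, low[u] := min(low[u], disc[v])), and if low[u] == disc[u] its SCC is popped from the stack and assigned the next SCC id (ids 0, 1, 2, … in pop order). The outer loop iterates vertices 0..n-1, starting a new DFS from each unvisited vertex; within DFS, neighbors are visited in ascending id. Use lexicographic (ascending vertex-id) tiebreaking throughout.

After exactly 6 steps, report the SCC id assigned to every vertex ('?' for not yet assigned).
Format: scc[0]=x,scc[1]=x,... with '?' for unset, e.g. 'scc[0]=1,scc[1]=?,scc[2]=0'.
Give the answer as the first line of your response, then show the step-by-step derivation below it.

scc[0]=1,scc[1]=1,scc[2]=2,scc[3]=1,scc[4]=0,scc[5]=1

step 1: low=(low[0]=0,low[1]=?,low[2]=?,low[3]=?,low[4]=1,low[5]=?); scc=(scc[0]=?,scc[1]=?,scc[2]=?,scc[3]=?,scc[4]=0,scc[5]=?)
step 2: low=(low[0]=0,low[1]=3,low[2]=?,low[3]=0,low[4]=1,low[5]=2); scc=(scc[0]=?,scc[1]=?,scc[2]=?,scc[3]=?,scc[4]=0,scc[5]=?)
step 3: low=(low[0]=0,low[1]=0,low[2]=?,low[3]=0,low[4]=1,low[5]=2); scc=(scc[0]=?,scc[1]=?,scc[2]=?,scc[3]=?,scc[4]=0,scc[5]=?)
step 4: low=(low[0]=0,low[1]=0,low[2]=?,low[3]=0,low[4]=1,low[5]=0); scc=(scc[0]=?,scc[1]=?,scc[2]=?,scc[3]=?,scc[4]=0,scc[5]=?)
step 5: low=(low[0]=0,low[1]=0,low[2]=?,low[3]=0,low[4]=1,low[5]=0); scc=(scc[0]=1,scc[1]=1,scc[2]=?,scc[3]=1,scc[4]=0,scc[5]=1)
step 6: low=(low[0]=0,low[1]=0,low[2]=5,low[3]=0,low[4]=1,low[5]=0); scc=(scc[0]=1,scc[1]=1,scc[2]=2,scc[3]=1,scc[4]=0,scc[5]=1)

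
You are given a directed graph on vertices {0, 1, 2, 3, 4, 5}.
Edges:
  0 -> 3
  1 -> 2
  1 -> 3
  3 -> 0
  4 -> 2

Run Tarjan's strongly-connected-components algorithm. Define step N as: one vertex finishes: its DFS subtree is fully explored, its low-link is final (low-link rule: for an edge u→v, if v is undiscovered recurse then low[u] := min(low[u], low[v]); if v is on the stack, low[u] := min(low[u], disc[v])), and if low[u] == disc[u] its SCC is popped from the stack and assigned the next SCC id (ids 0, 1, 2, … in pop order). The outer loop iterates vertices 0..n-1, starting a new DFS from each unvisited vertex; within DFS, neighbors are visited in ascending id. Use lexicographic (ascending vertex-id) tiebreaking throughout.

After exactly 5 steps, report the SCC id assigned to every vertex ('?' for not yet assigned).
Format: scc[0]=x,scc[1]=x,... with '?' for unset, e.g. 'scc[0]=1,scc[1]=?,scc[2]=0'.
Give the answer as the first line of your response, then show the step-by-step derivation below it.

scc[0]=0,scc[1]=2,scc[2]=1,scc[3]=0,scc[4]=3,scc[5]=?

step 1: low=(low[0]=0,low[1]=?,low[2]=?,low[3]=0,low[4]=?,low[5]=?); scc=(scc[0]=?,scc[1]=?,scc[2]=?,scc[3]=?,scc[4]=?,scc[5]=?)
step 2: low=(low[0]=0,low[1]=?,low[2]=?,low[3]=0,low[4]=?,low[5]=?); scc=(scc[0]=0,scc[1]=?,scc[2]=?,scc[3]=0,scc[4]=?,scc[5]=?)
step 3: low=(low[0]=0,low[1]=2,low[2]=3,low[3]=0,low[4]=?,low[5]=?); scc=(scc[0]=0,scc[1]=?,scc[2]=1,scc[3]=0,scc[4]=?,scc[5]=?)
step 4: low=(low[0]=0,low[1]=2,low[2]=3,low[3]=0,low[4]=?,low[5]=?); scc=(scc[0]=0,scc[1]=2,scc[2]=1,scc[3]=0,scc[4]=?,scc[5]=?)
step 5: low=(low[0]=0,low[1]=2,low[2]=3,low[3]=0,low[4]=4,low[5]=?); scc=(scc[0]=0,scc[1]=2,scc[2]=1,scc[3]=0,scc[4]=3,scc[5]=?)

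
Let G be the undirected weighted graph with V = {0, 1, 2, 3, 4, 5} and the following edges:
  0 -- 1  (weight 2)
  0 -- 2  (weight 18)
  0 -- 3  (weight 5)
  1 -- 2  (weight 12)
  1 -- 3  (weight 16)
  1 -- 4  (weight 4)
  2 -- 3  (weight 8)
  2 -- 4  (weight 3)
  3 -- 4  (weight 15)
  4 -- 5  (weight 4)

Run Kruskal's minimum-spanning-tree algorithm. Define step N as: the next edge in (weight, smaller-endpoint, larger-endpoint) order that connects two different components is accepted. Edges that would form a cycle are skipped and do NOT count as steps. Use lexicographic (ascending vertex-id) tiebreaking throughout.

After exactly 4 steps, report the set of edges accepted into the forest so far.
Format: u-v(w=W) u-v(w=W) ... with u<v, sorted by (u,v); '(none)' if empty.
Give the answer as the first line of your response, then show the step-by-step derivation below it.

0-1(w=2) 1-4(w=4) 2-4(w=3) 4-5(w=4)

step 1: add edge 0-1 (w=2); MST = {0-1(w=2)}
step 2: add edge 2-4 (w=3); MST = {0-1(w=2) 2-4(w=3)}
step 3: add edge 1-4 (w=4); MST = {0-1(w=2) 1-4(w=4) 2-4(w=3)}
step 4: add edge 4-5 (w=4); MST = {0-1(w=2) 1-4(w=4) 2-4(w=3) 4-5(w=4)}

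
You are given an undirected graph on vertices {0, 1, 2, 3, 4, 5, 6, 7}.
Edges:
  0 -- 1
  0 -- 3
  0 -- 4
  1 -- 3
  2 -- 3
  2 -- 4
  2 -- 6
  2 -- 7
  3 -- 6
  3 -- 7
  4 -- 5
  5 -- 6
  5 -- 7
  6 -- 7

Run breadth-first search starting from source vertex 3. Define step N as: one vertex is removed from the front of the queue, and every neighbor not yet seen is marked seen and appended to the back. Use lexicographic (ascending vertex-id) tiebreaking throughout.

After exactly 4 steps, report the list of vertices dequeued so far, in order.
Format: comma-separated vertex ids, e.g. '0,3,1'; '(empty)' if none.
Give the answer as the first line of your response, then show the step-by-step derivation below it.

3,0,1,2

step 1: dequeue 3; queue=[0,1,2,6,7]; order=3
step 2: dequeue 0; queue=[1,2,6,7,4]; order=3,0
step 3: dequeue 1; queue=[2,6,7,4]; order=3,0,1
step 4: dequeue 2; queue=[6,7,4]; order=3,0,1,2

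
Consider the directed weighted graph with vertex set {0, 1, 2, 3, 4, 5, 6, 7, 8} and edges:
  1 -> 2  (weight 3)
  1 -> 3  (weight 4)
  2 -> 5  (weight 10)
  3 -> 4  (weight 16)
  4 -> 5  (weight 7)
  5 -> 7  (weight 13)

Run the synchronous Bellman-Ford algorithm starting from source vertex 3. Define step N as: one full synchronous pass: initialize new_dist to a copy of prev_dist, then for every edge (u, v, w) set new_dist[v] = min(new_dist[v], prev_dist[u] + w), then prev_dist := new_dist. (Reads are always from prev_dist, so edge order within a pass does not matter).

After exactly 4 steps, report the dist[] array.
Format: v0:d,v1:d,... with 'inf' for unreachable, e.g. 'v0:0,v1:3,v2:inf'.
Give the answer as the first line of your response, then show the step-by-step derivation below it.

v0:inf,v1:inf,v2:inf,v3:0,v4:16,v5:23,v6:inf,v7:36,v8:inf

step 1: dist = v0:inf,v1:inf,v2:inf,v3:0,v4:16,v5:inf,v6:inf,v7:inf,v8:inf
step 2: dist = v0:inf,v1:inf,v2:inf,v3:0,v4:16,v5:23,v6:inf,v7:inf,v8:inf
step 3: dist = v0:inf,v1:inf,v2:inf,v3:0,v4:16,v5:23,v6:inf,v7:36,v8:inf
step 4: dist = v0:inf,v1:inf,v2:inf,v3:0,v4:16,v5:23,v6:inf,v7:36,v8:inf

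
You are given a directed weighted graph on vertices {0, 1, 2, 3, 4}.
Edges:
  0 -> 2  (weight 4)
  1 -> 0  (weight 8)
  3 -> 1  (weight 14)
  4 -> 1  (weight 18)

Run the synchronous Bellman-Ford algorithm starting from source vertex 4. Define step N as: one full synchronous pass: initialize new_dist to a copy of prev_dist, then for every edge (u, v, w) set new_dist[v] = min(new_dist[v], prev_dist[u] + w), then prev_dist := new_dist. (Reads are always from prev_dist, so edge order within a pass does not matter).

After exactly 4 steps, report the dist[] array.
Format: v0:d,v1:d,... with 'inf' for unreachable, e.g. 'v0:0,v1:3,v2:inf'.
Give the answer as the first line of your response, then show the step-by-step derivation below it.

v0:26,v1:18,v2:30,v3:inf,v4:0

step 1: dist = v0:inf,v1:18,v2:inf,v3:inf,v4:0
step 2: dist = v0:26,v1:18,v2:inf,v3:inf,v4:0
step 3: dist = v0:26,v1:18,v2:30,v3:inf,v4:0
step 4: dist = v0:26,v1:18,v2:30,v3:inf,v4:0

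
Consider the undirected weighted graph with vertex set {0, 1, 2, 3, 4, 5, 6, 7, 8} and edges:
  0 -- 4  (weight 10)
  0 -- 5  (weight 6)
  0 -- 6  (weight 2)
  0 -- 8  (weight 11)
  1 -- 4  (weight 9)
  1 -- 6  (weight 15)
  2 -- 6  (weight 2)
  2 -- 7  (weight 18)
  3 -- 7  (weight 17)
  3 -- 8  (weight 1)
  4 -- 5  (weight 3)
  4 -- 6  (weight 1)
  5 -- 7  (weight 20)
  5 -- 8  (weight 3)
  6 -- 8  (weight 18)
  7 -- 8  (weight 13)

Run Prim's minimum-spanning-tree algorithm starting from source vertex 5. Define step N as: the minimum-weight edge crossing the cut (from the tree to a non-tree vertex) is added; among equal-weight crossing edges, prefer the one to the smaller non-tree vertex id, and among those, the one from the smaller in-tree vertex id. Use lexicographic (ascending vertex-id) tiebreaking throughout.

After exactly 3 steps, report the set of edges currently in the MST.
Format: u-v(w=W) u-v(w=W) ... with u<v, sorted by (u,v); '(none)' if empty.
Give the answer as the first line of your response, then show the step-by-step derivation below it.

0-6(w=2) 4-5(w=3) 4-6(w=1)

step 1: add edge 4-5 (w=3); MST = {4-5(w=3)}
step 2: add edge 4-6 (w=1); MST = {4-5(w=3) 4-6(w=1)}
step 3: add edge 0-6 (w=2); MST = {0-6(w=2) 4-5(w=3) 4-6(w=1)}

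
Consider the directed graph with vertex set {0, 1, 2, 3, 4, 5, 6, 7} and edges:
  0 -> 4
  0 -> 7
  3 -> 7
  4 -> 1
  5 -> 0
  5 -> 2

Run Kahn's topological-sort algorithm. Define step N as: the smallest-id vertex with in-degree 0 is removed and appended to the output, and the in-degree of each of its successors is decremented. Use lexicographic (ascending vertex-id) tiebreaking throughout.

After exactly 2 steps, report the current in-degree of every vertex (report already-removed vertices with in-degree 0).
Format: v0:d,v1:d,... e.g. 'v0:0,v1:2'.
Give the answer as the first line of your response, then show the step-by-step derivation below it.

v0:0,v1:1,v2:0,v3:0,v4:1,v5:0,v6:0,v7:1

step 1: output 3; order=[3]; indeg=(1,1,1,0,1,0,0,1)
step 2: output 5; order=[3,5]; indeg=(0,1,0,0,1,0,0,1)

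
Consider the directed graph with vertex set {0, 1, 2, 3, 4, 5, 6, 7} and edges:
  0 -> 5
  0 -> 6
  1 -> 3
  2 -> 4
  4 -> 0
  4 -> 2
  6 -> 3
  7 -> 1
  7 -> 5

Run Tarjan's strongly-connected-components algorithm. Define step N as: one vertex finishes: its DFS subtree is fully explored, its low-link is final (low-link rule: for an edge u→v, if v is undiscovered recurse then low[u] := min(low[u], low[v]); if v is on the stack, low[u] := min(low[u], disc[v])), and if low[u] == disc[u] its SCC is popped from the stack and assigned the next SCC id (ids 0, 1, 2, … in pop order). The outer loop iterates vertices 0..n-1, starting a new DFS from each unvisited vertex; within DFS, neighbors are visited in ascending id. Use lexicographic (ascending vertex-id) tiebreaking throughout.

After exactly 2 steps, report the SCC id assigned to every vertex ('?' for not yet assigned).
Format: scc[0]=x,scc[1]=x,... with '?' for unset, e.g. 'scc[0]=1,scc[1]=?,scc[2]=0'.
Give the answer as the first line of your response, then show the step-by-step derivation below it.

scc[0]=?,scc[1]=?,scc[2]=?,scc[3]=1,scc[4]=?,scc[5]=0,scc[6]=?,scc[7]=?

step 1: low=(low[0]=0,low[1]=?,low[2]=?,low[3]=?,low[4]=?,low[5]=1,low[6]=?,low[7]=?); scc=(scc[0]=?,scc[1]=?,scc[2]=?,scc[3]=?,scc[4]=?,scc[5]=0,scc[6]=?,scc[7]=?)
step 2: low=(low[0]=0,low[1]=?,low[2]=?,low[3]=3,low[4]=?,low[5]=1,low[6]=2,low[7]=?); scc=(scc[0]=?,scc[1]=?,scc[2]=?,scc[3]=1,scc[4]=?,scc[5]=0,scc[6]=?,scc[7]=?)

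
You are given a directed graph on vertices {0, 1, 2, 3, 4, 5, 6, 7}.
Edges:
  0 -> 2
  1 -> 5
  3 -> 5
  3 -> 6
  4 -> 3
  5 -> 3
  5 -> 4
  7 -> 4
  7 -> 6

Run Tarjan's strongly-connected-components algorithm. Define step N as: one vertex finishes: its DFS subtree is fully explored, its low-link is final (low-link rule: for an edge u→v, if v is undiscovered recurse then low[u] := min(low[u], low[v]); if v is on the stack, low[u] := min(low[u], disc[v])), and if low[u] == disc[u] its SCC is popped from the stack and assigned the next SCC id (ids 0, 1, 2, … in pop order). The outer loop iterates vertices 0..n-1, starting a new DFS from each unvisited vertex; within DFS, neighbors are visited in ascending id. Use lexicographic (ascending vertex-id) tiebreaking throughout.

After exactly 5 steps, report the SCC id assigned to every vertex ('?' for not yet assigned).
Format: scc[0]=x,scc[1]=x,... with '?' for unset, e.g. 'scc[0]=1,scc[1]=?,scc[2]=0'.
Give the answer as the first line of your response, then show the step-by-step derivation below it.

scc[0]=1,scc[1]=?,scc[2]=0,scc[3]=?,scc[4]=?,scc[5]=?,scc[6]=2,scc[7]=?

step 1: low=(low[0]=0,low[1]=?,low[2]=1,low[3]=?,low[4]=?,low[5]=?,low[6]=?,low[7]=?); scc=(scc[0]=?,scc[1]=?,scc[2]=0,scc[3]=?,scc[4]=?,scc[5]=?,scc[6]=?,scc[7]=?)
step 2: low=(low[0]=0,low[1]=?,low[2]=1,low[3]=?,low[4]=?,low[5]=?,low[6]=?,low[7]=?); scc=(scc[0]=1,scc[1]=?,scc[2]=0,scc[3]=?,scc[4]=?,scc[5]=?,scc[6]=?,scc[7]=?)
step 3: low=(low[0]=0,low[1]=2,low[2]=1,low[3]=3,low[4]=?,low[5]=3,low[6]=5,low[7]=?); scc=(scc[0]=1,scc[1]=?,scc[2]=0,scc[3]=?,scc[4]=?,scc[5]=?,scc[6]=2,scc[7]=?)
step 4: low=(low[0]=0,low[1]=2,low[2]=1,low[3]=3,low[4]=?,low[5]=3,low[6]=5,low[7]=?); scc=(scc[0]=1,scc[1]=?,scc[2]=0,scc[3]=?,scc[4]=?,scc[5]=?,scc[6]=2,scc[7]=?)
step 5: low=(low[0]=0,low[1]=2,low[2]=1,low[3]=3,low[4]=4,low[5]=3,low[6]=5,low[7]=?); scc=(scc[0]=1,scc[1]=?,scc[2]=0,scc[3]=?,scc[4]=?,scc[5]=?,scc[6]=2,scc[7]=?)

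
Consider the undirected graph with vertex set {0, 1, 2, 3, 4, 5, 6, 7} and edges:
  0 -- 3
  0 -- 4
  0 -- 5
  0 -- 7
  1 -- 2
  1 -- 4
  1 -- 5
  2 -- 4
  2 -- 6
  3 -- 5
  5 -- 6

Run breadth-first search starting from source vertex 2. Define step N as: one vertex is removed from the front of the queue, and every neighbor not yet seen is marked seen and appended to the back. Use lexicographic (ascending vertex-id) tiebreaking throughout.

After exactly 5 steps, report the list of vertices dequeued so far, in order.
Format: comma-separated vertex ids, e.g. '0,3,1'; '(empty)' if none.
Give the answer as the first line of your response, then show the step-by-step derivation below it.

2,1,4,6,5

step 1: dequeue 2; queue=[1,4,6]; order=2
step 2: dequeue 1; queue=[4,6,5]; order=2,1
step 3: dequeue 4; queue=[6,5,0]; order=2,1,4
step 4: dequeue 6; queue=[5,0]; order=2,1,4,6
step 5: dequeue 5; queue=[0,3]; order=2,1,4,6,5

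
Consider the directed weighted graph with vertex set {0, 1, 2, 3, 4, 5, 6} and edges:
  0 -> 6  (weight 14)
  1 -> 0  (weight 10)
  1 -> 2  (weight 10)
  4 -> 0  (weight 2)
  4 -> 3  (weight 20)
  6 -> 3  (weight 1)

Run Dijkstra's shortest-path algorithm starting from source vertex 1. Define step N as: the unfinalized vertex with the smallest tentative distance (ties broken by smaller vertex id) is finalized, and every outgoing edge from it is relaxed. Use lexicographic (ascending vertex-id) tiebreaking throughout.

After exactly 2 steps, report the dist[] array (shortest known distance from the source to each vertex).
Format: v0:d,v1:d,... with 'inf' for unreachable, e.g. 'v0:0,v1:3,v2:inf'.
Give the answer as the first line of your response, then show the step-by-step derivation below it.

v0:10,v1:0,v2:10,v3:inf,v4:inf,v5:inf,v6:24

step 1: dist = v0:10,v1:0,v2:10,v3:inf,v4:inf,v5:inf,v6:inf
step 2: dist = v0:10,v1:0,v2:10,v3:inf,v4:inf,v5:inf,v6:24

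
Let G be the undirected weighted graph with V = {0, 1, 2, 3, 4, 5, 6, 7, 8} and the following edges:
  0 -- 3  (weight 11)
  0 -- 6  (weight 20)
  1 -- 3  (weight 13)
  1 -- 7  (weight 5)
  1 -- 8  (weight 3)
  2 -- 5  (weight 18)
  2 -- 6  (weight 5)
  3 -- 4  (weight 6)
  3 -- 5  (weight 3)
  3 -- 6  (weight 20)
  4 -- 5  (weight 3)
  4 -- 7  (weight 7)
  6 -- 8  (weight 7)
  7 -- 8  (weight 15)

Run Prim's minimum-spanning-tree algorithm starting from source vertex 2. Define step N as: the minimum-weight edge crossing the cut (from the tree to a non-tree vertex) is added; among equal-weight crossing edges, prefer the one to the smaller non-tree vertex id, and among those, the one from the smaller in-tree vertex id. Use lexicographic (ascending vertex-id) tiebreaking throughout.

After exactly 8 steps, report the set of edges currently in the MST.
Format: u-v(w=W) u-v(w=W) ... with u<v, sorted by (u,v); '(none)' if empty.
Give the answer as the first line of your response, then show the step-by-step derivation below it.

0-3(w=11) 1-7(w=5) 1-8(w=3) 2-6(w=5) 3-5(w=3) 4-5(w=3) 4-7(w=7) 6-8(w=7)

step 1: add edge 2-6 (w=5); MST = {2-6(w=5)}
step 2: add edge 6-8 (w=7); MST = {2-6(w=5) 6-8(w=7)}
step 3: add edge 1-8 (w=3); MST = {1-8(w=3) 2-6(w=5) 6-8(w=7)}
step 4: add edge 1-7 (w=5); MST = {1-7(w=5) 1-8(w=3) 2-6(w=5) 6-8(w=7)}
step 5: add edge 4-7 (w=7); MST = {1-7(w=5) 1-8(w=3) 2-6(w=5) 4-7(w=7) 6-8(w=7)}
step 6: add edge 4-5 (w=3); MST = {1-7(w=5) 1-8(w=3) 2-6(w=5) 4-5(w=3) 4-7(w=7) 6-8(w=7)}
step 7: add edge 3-5 (w=3); MST = {1-7(w=5) 1-8(w=3) 2-6(w=5) 3-5(w=3) 4-5(w=3) 4-7(w=7) 6-8(w=7)}
step 8: add edge 0-3 (w=11); MST = {0-3(w=11) 1-7(w=5) 1-8(w=3) 2-6(w=5) 3-5(w=3) 4-5(w=3) 4-7(w=7) 6-8(w=7)}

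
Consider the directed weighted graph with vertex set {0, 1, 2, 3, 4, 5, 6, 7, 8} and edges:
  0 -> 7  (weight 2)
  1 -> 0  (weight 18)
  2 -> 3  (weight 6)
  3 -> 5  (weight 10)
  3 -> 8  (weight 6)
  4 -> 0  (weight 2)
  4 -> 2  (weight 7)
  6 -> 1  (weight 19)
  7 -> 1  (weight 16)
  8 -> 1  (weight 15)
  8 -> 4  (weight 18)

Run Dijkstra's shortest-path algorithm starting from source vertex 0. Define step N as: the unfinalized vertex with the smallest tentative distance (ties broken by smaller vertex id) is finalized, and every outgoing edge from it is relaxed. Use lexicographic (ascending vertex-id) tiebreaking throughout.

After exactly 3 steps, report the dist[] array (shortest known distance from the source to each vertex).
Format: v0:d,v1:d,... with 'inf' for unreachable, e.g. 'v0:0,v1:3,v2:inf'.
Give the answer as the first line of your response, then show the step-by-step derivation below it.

v0:0,v1:18,v2:inf,v3:inf,v4:inf,v5:inf,v6:inf,v7:2,v8:inf

step 1: dist = v0:0,v1:inf,v2:inf,v3:inf,v4:inf,v5:inf,v6:inf,v7:2,v8:inf
step 2: dist = v0:0,v1:18,v2:inf,v3:inf,v4:inf,v5:inf,v6:inf,v7:2,v8:inf
step 3: dist = v0:0,v1:18,v2:inf,v3:inf,v4:inf,v5:inf,v6:inf,v7:2,v8:inf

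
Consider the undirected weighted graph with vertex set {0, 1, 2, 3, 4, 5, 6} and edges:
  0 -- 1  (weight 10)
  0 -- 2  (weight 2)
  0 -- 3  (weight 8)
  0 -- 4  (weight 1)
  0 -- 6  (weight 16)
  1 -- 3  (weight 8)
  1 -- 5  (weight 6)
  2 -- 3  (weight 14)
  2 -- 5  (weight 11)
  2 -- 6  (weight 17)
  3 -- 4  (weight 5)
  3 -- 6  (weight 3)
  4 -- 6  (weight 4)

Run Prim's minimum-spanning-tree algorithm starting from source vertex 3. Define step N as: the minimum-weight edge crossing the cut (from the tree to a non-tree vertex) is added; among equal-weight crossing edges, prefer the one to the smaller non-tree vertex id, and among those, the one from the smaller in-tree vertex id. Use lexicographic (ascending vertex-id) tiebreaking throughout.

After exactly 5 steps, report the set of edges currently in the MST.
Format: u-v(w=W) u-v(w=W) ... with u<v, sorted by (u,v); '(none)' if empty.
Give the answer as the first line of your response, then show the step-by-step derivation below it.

0-2(w=2) 0-4(w=1) 1-3(w=8) 3-6(w=3) 4-6(w=4)

step 1: add edge 3-6 (w=3); MST = {3-6(w=3)}
step 2: add edge 4-6 (w=4); MST = {3-6(w=3) 4-6(w=4)}
step 3: add edge 0-4 (w=1); MST = {0-4(w=1) 3-6(w=3) 4-6(w=4)}
step 4: add edge 0-2 (w=2); MST = {0-2(w=2) 0-4(w=1) 3-6(w=3) 4-6(w=4)}
step 5: add edge 1-3 (w=8); MST = {0-2(w=2) 0-4(w=1) 1-3(w=8) 3-6(w=3) 4-6(w=4)}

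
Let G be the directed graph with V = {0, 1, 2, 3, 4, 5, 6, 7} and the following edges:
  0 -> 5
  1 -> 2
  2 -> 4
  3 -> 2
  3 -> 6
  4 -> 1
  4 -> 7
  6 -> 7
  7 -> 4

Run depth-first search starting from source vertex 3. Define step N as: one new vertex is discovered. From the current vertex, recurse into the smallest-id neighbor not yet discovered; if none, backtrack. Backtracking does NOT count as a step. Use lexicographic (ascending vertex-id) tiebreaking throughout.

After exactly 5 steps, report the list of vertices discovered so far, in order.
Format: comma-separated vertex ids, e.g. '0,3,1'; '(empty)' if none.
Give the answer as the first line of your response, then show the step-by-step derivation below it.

3,2,4,1,7

step 1: discover 3; path=3; order=3
step 2: discover 2; path=3>2; order=3,2
step 3: discover 4; path=3>2>4; order=3,2,4
step 4: discover 1; path=3>2>4>1; order=3,2,4,1
step 5: discover 7; path=3>2>4>7; order=3,2,4,1,7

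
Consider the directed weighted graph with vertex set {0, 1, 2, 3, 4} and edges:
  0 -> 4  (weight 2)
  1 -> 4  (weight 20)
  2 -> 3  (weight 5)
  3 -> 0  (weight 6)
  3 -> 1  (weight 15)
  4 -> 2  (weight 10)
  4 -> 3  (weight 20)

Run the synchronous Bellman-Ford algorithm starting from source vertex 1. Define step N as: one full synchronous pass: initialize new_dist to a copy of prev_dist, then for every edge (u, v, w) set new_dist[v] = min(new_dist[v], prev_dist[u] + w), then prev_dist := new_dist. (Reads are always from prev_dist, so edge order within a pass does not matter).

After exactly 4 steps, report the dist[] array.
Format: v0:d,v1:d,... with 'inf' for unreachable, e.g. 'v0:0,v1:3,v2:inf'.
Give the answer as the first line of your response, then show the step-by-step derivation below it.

v0:41,v1:0,v2:30,v3:35,v4:20

step 1: dist = v0:inf,v1:0,v2:inf,v3:inf,v4:20
step 2: dist = v0:inf,v1:0,v2:30,v3:40,v4:20
step 3: dist = v0:46,v1:0,v2:30,v3:35,v4:20
step 4: dist = v0:41,v1:0,v2:30,v3:35,v4:20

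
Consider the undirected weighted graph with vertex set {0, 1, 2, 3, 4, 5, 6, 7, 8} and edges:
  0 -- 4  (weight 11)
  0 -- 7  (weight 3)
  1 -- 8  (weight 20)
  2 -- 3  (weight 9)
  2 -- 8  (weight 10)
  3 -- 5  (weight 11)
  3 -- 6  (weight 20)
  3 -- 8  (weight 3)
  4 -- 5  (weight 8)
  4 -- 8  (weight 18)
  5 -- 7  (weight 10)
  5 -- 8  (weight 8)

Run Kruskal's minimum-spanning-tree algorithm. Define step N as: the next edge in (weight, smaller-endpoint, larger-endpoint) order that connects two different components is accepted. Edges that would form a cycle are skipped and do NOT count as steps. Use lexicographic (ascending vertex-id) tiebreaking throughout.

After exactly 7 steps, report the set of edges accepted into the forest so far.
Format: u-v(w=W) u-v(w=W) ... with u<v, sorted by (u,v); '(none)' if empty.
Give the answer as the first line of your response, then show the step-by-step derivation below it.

0-7(w=3) 1-8(w=20) 2-3(w=9) 3-8(w=3) 4-5(w=8) 5-7(w=10) 5-8(w=8)

step 1: add edge 0-7 (w=3); MST = {0-7(w=3)}
step 2: add edge 3-8 (w=3); MST = {0-7(w=3) 3-8(w=3)}
step 3: add edge 4-5 (w=8); MST = {0-7(w=3) 3-8(w=3) 4-5(w=8)}
step 4: add edge 5-8 (w=8); MST = {0-7(w=3) 3-8(w=3) 4-5(w=8) 5-8(w=8)}
step 5: add edge 2-3 (w=9); MST = {0-7(w=3) 2-3(w=9) 3-8(w=3) 4-5(w=8) 5-8(w=8)}
step 6: add edge 5-7 (w=10); MST = {0-7(w=3) 2-3(w=9) 3-8(w=3) 4-5(w=8) 5-7(w=10) 5-8(w=8)}
step 7: add edge 1-8 (w=20); MST = {0-7(w=3) 1-8(w=20) 2-3(w=9) 3-8(w=3) 4-5(w=8) 5-7(w=10) 5-8(w=8)}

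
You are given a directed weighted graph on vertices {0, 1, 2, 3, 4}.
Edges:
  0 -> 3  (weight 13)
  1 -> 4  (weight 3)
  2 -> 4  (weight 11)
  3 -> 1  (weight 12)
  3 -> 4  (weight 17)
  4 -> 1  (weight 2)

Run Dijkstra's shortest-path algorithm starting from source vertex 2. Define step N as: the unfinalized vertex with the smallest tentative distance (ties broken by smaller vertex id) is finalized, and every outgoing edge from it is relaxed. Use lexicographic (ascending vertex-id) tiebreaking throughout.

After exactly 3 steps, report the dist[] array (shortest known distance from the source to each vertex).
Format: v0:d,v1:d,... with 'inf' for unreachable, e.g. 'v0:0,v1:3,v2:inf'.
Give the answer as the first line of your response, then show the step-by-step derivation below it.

v0:inf,v1:13,v2:0,v3:inf,v4:11

step 1: dist = v0:inf,v1:inf,v2:0,v3:inf,v4:11
step 2: dist = v0:inf,v1:13,v2:0,v3:inf,v4:11
step 3: dist = v0:inf,v1:13,v2:0,v3:inf,v4:11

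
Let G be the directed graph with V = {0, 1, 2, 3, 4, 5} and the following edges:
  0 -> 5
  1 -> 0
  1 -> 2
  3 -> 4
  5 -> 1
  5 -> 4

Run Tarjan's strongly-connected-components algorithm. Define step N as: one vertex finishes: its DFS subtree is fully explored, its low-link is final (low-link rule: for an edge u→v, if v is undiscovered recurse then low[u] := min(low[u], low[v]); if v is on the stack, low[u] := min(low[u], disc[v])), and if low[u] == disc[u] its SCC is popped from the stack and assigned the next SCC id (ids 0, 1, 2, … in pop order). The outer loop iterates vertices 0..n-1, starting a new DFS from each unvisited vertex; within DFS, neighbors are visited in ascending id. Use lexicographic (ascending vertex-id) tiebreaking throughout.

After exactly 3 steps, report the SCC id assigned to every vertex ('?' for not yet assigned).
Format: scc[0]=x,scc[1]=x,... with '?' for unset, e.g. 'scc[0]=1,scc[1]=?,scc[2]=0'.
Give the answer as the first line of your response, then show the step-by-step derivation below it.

scc[0]=?,scc[1]=?,scc[2]=0,scc[3]=?,scc[4]=1,scc[5]=?

step 1: low=(low[0]=0,low[1]=0,low[2]=3,low[3]=?,low[4]=?,low[5]=1); scc=(scc[0]=?,scc[1]=?,scc[2]=0,scc[3]=?,scc[4]=?,scc[5]=?)
step 2: low=(low[0]=0,low[1]=0,low[2]=3,low[3]=?,low[4]=?,low[5]=1); scc=(scc[0]=?,scc[1]=?,scc[2]=0,scc[3]=?,scc[4]=?,scc[5]=?)
step 3: low=(low[0]=0,low[1]=0,low[2]=3,low[3]=?,low[4]=4,low[5]=0); scc=(scc[0]=?,scc[1]=?,scc[2]=0,scc[3]=?,scc[4]=1,scc[5]=?)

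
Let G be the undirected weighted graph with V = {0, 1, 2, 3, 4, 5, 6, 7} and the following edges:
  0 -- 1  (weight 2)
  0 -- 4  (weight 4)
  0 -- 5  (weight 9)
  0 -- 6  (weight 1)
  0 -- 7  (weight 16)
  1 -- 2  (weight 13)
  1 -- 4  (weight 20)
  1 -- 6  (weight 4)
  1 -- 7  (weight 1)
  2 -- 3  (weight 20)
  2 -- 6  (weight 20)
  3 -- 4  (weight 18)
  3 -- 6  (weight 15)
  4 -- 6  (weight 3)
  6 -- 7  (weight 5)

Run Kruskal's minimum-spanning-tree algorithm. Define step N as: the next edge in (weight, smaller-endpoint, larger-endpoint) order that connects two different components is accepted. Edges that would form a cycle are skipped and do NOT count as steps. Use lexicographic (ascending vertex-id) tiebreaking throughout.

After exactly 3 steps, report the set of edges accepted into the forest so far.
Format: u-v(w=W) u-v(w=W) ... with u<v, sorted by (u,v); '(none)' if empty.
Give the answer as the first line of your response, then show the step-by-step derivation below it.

0-1(w=2) 0-6(w=1) 1-7(w=1)

step 1: add edge 0-6 (w=1); MST = {0-6(w=1)}
step 2: add edge 1-7 (w=1); MST = {0-6(w=1) 1-7(w=1)}
step 3: add edge 0-1 (w=2); MST = {0-1(w=2) 0-6(w=1) 1-7(w=1)}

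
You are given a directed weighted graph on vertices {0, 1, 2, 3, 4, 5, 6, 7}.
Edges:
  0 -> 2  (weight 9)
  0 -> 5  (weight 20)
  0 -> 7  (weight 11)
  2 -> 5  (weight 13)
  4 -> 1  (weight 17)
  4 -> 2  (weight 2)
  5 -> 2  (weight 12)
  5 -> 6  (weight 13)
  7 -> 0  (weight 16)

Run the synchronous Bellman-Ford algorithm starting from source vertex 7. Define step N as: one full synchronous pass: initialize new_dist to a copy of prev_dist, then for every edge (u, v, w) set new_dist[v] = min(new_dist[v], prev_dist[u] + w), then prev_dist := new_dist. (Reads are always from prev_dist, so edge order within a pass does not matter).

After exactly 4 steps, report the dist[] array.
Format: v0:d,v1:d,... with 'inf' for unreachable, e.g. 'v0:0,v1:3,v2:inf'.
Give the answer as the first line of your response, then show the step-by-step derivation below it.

v0:16,v1:inf,v2:25,v3:inf,v4:inf,v5:36,v6:49,v7:0

step 1: dist = v0:16,v1:inf,v2:inf,v3:inf,v4:inf,v5:inf,v6:inf,v7:0
step 2: dist = v0:16,v1:inf,v2:25,v3:inf,v4:inf,v5:36,v6:inf,v7:0
step 3: dist = v0:16,v1:inf,v2:25,v3:inf,v4:inf,v5:36,v6:49,v7:0
step 4: dist = v0:16,v1:inf,v2:25,v3:inf,v4:inf,v5:36,v6:49,v7:0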